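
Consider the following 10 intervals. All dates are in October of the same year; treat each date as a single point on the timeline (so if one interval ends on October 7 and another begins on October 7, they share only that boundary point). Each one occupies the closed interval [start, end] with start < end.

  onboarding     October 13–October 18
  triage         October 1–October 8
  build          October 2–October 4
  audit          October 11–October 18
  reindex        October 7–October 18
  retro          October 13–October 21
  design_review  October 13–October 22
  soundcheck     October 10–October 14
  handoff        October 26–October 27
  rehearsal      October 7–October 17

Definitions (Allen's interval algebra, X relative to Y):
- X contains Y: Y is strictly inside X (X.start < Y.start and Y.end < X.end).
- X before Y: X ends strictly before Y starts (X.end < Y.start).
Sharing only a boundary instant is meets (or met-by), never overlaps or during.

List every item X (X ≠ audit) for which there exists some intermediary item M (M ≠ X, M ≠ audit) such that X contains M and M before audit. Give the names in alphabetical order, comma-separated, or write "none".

Target audit = [October 11, October 18].
Intermediaries M with M before audit: build, triage.
Via build — items with X contains build: triage.
Via triage — items with X contains triage: none.
Union: triage.

triage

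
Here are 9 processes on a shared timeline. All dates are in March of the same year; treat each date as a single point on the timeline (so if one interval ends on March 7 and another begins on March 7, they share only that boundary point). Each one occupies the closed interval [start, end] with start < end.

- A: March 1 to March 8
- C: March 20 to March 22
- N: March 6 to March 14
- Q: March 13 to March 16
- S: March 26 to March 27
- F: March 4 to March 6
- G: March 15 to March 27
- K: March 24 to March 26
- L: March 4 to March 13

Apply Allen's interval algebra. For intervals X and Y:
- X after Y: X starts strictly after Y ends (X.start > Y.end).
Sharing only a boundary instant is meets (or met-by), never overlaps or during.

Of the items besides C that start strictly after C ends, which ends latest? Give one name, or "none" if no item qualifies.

S

Target C = [March 20, March 22].
A [March 1, March 8] → before → excluded.
F [March 4, March 6] → before → excluded.
G [March 15, March 27] → contains → excluded.
K [March 24, March 26] → after → candidate.
L [March 4, March 13] → before → excluded.
N [March 6, March 14] → before → excluded.
Q [March 13, March 16] → before → excluded.
S [March 26, March 27] → after → candidate.
Among candidates, latest end is March 27 → S.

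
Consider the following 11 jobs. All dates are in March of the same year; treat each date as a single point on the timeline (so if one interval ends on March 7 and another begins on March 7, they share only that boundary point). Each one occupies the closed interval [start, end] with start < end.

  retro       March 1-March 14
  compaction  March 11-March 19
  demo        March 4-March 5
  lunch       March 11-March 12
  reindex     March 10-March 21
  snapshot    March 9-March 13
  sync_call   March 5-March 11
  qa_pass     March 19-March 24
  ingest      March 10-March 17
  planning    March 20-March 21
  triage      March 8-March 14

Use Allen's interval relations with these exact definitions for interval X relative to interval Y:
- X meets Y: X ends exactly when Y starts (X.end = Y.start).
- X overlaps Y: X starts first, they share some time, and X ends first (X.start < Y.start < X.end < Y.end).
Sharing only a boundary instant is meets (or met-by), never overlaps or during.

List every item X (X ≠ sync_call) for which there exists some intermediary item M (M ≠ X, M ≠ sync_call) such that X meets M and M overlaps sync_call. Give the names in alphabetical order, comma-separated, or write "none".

none

Target sync_call = [March 5, March 11].
Intermediaries M with M overlaps sync_call: none.
Union: none.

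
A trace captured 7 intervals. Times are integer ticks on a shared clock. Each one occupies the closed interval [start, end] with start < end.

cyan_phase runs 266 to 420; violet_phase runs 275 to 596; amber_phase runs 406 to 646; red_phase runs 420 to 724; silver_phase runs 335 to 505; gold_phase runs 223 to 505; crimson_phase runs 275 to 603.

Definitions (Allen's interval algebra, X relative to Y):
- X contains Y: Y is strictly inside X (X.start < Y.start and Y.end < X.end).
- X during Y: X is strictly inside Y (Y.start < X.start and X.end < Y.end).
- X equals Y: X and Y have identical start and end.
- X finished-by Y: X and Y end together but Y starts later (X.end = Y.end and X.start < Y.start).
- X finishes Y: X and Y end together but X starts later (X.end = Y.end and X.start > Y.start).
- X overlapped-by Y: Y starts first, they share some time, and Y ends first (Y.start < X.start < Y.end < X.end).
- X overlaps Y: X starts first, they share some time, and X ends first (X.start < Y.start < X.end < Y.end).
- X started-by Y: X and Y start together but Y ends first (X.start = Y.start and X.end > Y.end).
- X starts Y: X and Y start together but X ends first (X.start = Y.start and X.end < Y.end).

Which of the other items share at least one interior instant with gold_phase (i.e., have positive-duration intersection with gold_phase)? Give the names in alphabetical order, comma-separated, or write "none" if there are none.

Target gold_phase = [223, 505].
amber_phase [406, 646] → overlapped-by → yes.
crimson_phase [275, 603] → overlapped-by → yes.
cyan_phase [266, 420] → during → yes.
red_phase [420, 724] → overlapped-by → yes.
silver_phase [335, 505] → finishes → yes.
violet_phase [275, 596] → overlapped-by → yes.
Result: amber_phase, crimson_phase, cyan_phase, red_phase, silver_phase, violet_phase.

amber_phase, crimson_phase, cyan_phase, red_phase, silver_phase, violet_phase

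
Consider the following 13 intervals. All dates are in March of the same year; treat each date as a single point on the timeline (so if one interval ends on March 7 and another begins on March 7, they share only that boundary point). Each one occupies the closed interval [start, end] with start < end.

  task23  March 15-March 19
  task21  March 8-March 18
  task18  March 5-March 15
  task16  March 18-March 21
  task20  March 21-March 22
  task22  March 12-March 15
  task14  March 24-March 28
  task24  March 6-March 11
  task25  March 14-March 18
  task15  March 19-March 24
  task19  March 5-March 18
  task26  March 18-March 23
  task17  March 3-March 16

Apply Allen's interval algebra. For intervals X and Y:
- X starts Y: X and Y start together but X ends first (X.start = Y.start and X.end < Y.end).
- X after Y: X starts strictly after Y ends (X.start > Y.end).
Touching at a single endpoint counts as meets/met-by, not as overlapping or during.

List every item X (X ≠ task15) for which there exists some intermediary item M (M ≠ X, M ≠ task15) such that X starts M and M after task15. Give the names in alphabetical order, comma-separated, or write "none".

none

Target task15 = [March 19, March 24].
Intermediaries M with M after task15: none.
Union: none.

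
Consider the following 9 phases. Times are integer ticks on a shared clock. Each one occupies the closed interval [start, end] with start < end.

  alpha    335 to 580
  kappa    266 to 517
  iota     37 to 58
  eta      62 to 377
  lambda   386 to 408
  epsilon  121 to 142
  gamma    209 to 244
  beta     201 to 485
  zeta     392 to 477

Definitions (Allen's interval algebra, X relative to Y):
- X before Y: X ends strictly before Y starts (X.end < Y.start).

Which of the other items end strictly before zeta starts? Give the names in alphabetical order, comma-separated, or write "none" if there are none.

Target zeta = [392, 477].
alpha [335, 580] → contains → no.
beta [201, 485] → contains → no.
epsilon [121, 142] → before → yes.
eta [62, 377] → before → yes.
gamma [209, 244] → before → yes.
iota [37, 58] → before → yes.
kappa [266, 517] → contains → no.
lambda [386, 408] → overlaps → no.
Result: epsilon, eta, gamma, iota.

epsilon, eta, gamma, iota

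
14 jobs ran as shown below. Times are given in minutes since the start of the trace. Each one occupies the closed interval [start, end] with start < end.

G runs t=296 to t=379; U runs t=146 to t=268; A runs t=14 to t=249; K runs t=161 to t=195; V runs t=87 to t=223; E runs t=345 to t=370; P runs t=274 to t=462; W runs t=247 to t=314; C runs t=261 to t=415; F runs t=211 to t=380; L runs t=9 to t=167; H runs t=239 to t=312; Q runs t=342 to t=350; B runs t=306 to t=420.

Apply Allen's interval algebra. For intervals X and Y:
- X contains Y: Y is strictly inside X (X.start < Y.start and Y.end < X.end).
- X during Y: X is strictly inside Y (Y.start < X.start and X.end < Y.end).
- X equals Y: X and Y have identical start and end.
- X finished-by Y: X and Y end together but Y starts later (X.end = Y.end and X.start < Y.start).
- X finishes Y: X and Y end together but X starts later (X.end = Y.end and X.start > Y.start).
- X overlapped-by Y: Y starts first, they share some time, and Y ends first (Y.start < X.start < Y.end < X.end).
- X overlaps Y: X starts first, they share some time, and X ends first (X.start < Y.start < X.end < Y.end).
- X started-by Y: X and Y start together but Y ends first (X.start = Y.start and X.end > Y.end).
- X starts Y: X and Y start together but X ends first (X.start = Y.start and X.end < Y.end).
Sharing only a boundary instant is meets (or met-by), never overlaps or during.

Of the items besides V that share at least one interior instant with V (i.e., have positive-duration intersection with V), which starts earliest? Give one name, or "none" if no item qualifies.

Target V = [t=87, t=223].
A [t=14, t=249] → contains → candidate.
B [t=306, t=420] → after → excluded.
C [t=261, t=415] → after → excluded.
E [t=345, t=370] → after → excluded.
F [t=211, t=380] → overlapped-by → candidate.
G [t=296, t=379] → after → excluded.
H [t=239, t=312] → after → excluded.
K [t=161, t=195] → during → candidate.
L [t=9, t=167] → overlaps → candidate.
P [t=274, t=462] → after → excluded.
Q [t=342, t=350] → after → excluded.
U [t=146, t=268] → overlapped-by → candidate.
W [t=247, t=314] → after → excluded.
Among candidates, earliest start is t=9 → L.

L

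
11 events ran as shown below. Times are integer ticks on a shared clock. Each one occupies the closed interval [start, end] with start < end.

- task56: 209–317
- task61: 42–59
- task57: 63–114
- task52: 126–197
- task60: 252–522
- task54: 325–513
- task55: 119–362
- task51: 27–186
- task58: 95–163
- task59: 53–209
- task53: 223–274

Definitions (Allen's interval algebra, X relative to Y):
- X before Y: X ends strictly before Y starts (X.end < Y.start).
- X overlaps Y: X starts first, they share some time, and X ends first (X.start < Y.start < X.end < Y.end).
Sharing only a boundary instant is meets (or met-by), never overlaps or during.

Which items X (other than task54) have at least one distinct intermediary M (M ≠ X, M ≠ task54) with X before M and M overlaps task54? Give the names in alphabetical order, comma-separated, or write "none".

Target task54 = [325, 513].
Intermediaries M with M overlaps task54: task55.
Via task55 — items with X before task55: task57, task61.
Union: task57, task61.

task57, task61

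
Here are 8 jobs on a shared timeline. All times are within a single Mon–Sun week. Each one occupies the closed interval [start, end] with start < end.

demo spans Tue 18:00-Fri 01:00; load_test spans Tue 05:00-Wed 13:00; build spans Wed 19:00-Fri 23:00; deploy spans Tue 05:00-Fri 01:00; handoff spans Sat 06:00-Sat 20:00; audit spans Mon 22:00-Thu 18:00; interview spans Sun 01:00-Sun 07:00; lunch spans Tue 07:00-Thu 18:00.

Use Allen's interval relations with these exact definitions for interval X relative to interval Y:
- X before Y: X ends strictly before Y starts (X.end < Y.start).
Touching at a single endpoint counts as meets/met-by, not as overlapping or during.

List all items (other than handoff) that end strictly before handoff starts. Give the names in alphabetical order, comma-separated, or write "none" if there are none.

audit, build, demo, deploy, load_test, lunch

Target handoff = [Sat 06:00, Sat 20:00].
audit [Mon 22:00, Thu 18:00] → before → yes.
build [Wed 19:00, Fri 23:00] → before → yes.
demo [Tue 18:00, Fri 01:00] → before → yes.
deploy [Tue 05:00, Fri 01:00] → before → yes.
interview [Sun 01:00, Sun 07:00] → after → no.
load_test [Tue 05:00, Wed 13:00] → before → yes.
lunch [Tue 07:00, Thu 18:00] → before → yes.
Result: audit, build, demo, deploy, load_test, lunch.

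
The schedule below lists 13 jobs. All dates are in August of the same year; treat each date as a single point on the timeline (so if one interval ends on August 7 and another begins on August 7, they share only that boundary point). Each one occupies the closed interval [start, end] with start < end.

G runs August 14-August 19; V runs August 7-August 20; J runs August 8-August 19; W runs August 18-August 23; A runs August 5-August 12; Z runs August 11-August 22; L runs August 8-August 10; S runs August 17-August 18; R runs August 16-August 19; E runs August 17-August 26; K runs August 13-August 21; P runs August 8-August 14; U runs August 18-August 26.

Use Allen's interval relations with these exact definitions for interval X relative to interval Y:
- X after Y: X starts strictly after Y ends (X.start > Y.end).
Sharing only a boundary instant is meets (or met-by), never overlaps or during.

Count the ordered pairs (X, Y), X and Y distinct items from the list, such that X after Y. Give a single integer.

Checking all 156 ordered pairs for relation 'after'; matching pairs in alphabetical order:
(E, A): E after A ✓
(E, L): E after L ✓
(E, P): E after P ✓
(G, A): G after A ✓
(G, L): G after L ✓
(K, A): K after A ✓
(K, L): K after L ✓
(R, A): R after A ✓
(R, L): R after L ✓
(R, P): R after P ✓
(S, A): S after A ✓
(S, L): S after L ✓
(S, P): S after P ✓
(U, A): U after A ✓
(U, L): U after L ✓
(U, P): U after P ✓
(W, A): W after A ✓
(W, L): W after L ✓
(W, P): W after P ✓
(Z, L): Z after L ✓
Count: 20.

20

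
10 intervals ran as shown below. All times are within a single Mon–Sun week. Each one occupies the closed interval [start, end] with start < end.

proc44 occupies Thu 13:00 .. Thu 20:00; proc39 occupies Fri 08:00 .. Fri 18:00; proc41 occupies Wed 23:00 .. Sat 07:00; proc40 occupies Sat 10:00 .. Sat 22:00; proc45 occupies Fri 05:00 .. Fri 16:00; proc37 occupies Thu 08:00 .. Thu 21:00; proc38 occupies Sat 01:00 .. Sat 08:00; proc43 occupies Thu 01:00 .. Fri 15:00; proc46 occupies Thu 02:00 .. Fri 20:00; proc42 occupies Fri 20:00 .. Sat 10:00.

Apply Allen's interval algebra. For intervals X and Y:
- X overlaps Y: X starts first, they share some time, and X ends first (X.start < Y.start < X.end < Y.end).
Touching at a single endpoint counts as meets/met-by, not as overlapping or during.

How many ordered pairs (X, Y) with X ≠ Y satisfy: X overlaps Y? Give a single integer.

Checking all 90 ordered pairs for relation 'overlaps'; matching pairs in alphabetical order:
(proc41, proc38): proc41 overlaps proc38 ✓
(proc41, proc42): proc41 overlaps proc42 ✓
(proc43, proc39): proc43 overlaps proc39 ✓
(proc43, proc45): proc43 overlaps proc45 ✓
(proc43, proc46): proc43 overlaps proc46 ✓
(proc45, proc39): proc45 overlaps proc39 ✓
Count: 6.

6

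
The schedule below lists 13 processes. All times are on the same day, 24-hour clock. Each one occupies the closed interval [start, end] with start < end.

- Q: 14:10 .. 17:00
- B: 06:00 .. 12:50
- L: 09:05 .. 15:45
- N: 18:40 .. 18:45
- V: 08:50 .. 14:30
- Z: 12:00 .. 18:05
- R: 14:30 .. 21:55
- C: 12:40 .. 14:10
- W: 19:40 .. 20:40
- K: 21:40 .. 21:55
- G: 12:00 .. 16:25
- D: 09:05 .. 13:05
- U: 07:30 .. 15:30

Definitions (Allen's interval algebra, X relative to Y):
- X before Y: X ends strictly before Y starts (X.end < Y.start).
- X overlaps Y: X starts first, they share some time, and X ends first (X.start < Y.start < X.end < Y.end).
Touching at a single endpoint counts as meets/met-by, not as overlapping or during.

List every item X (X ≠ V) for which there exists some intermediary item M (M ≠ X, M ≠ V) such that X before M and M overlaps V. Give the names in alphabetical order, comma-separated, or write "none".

none

Target V = [08:50, 14:30].
Intermediaries M with M overlaps V: B.
Via B — items with X before B: none.
Union: none.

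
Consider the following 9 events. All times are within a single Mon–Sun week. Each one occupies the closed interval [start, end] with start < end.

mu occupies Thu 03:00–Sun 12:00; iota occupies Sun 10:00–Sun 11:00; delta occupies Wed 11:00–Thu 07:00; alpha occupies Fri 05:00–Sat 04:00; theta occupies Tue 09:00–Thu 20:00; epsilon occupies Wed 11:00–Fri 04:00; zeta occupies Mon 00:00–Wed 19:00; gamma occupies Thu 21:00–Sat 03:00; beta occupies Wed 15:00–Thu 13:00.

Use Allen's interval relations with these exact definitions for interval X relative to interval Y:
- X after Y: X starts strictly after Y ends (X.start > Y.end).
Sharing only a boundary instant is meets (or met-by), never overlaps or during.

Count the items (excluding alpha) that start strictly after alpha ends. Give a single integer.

Target alpha = [Fri 05:00, Sat 04:00].
beta [Wed 15:00, Thu 13:00] → before → no.
delta [Wed 11:00, Thu 07:00] → before → no.
epsilon [Wed 11:00, Fri 04:00] → before → no.
gamma [Thu 21:00, Sat 03:00] → overlaps → no.
iota [Sun 10:00, Sun 11:00] → after → counts.
mu [Thu 03:00, Sun 12:00] → contains → no.
theta [Tue 09:00, Thu 20:00] → before → no.
zeta [Mon 00:00, Wed 19:00] → before → no.
Total: 1.

1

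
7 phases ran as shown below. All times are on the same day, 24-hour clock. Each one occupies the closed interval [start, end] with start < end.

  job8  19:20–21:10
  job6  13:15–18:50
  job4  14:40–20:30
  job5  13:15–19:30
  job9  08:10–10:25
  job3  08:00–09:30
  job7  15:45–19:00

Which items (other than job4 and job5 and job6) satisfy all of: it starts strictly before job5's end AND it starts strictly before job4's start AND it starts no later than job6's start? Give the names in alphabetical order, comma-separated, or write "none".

job3, job9

Conditions: its start is strictly before job5's end (X.start < 19:30) AND its start is strictly before job4's start (X.start < 14:40) AND its start is no later than job6's start (X.start <= 13:15).
job3: start 08:00 < 19:30? ✓; start 08:00 < 14:40? ✓; start 08:00 <= 13:15? ✓ → yes.
job7: start 15:45 < 19:30? ✓; start 15:45 < 14:40? ✗; start 15:45 <= 13:15? ✗ → no.
job8: start 19:20 < 19:30? ✓; start 19:20 < 14:40? ✗; start 19:20 <= 13:15? ✗ → no.
job9: start 08:10 < 19:30? ✓; start 08:10 < 14:40? ✓; start 08:10 <= 13:15? ✓ → yes.
Result: job3, job9.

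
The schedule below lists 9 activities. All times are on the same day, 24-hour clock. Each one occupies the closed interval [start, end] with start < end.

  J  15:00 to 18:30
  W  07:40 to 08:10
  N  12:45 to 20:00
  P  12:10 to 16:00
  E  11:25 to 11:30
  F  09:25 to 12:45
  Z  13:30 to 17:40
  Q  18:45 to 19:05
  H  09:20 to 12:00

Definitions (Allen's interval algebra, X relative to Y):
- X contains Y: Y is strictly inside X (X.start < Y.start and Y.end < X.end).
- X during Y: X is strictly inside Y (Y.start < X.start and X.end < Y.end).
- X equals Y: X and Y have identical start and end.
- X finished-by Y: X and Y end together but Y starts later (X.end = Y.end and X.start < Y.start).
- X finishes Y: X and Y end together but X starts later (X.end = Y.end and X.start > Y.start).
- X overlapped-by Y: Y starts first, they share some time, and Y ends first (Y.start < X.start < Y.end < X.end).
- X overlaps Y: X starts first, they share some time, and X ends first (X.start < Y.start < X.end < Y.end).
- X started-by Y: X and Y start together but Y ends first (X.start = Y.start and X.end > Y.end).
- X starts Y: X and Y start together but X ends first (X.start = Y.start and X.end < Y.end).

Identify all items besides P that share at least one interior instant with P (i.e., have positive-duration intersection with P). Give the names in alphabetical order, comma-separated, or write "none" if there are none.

Target P = [12:10, 16:00].
E [11:25, 11:30] → before → no.
F [09:25, 12:45] → overlaps → yes.
H [09:20, 12:00] → before → no.
J [15:00, 18:30] → overlapped-by → yes.
N [12:45, 20:00] → overlapped-by → yes.
Q [18:45, 19:05] → after → no.
W [07:40, 08:10] → before → no.
Z [13:30, 17:40] → overlapped-by → yes.
Result: F, J, N, Z.

F, J, N, Z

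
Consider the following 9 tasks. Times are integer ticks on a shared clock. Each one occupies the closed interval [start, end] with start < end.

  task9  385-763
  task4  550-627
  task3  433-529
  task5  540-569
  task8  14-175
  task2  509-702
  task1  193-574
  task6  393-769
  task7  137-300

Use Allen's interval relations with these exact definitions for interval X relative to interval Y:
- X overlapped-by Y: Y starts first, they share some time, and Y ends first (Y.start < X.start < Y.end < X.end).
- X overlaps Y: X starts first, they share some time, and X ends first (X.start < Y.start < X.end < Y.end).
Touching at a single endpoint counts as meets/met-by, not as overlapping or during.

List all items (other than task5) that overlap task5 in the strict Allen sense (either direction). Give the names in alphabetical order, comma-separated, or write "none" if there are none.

Target task5 = [540, 569].
task1 [193, 574] → contains → no.
task2 [509, 702] → contains → no.
task3 [433, 529] → before → no.
task4 [550, 627] → overlapped-by → yes.
task6 [393, 769] → contains → no.
task7 [137, 300] → before → no.
task8 [14, 175] → before → no.
task9 [385, 763] → contains → no.
Result: task4.

task4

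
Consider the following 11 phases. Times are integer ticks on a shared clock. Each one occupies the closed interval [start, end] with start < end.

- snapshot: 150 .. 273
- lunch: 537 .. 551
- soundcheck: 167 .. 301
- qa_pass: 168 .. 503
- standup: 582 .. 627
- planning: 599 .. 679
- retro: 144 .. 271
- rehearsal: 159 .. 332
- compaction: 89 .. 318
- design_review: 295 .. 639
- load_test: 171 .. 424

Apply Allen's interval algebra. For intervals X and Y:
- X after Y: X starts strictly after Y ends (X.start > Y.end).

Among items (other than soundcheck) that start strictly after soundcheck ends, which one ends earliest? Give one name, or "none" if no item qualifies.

lunch

Target soundcheck = [167, 301].
compaction [89, 318] → contains → excluded.
design_review [295, 639] → overlapped-by → excluded.
load_test [171, 424] → overlapped-by → excluded.
lunch [537, 551] → after → candidate.
planning [599, 679] → after → candidate.
qa_pass [168, 503] → overlapped-by → excluded.
rehearsal [159, 332] → contains → excluded.
retro [144, 271] → overlaps → excluded.
snapshot [150, 273] → overlaps → excluded.
standup [582, 627] → after → candidate.
Among candidates, earliest end is 551 → lunch.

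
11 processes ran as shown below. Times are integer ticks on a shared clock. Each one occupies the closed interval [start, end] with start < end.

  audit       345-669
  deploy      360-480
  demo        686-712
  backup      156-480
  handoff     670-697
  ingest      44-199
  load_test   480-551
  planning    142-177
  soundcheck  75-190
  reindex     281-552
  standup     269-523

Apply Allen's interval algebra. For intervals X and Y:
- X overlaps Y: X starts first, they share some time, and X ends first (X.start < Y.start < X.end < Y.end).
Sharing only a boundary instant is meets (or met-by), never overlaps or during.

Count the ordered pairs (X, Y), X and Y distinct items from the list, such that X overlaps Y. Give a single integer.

11

Checking all 110 ordered pairs for relation 'overlaps'; matching pairs in alphabetical order:
(backup, audit): backup overlaps audit ✓
(backup, reindex): backup overlaps reindex ✓
(backup, standup): backup overlaps standup ✓
(handoff, demo): handoff overlaps demo ✓
(ingest, backup): ingest overlaps backup ✓
(planning, backup): planning overlaps backup ✓
(reindex, audit): reindex overlaps audit ✓
(soundcheck, backup): soundcheck overlaps backup ✓
(standup, audit): standup overlaps audit ✓
(standup, load_test): standup overlaps load_test ✓
(standup, reindex): standup overlaps reindex ✓
Count: 11.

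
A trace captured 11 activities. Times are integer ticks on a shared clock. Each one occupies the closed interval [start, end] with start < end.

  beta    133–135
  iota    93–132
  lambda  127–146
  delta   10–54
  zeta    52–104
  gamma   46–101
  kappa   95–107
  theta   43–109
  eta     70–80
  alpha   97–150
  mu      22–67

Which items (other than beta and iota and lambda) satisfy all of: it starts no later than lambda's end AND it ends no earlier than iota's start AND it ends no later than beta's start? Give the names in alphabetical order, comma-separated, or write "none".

Conditions: its start is no later than lambda's end (X.start <= 146) AND its end is no earlier than iota's start (X.end >= 93) AND its end is no later than beta's start (X.end <= 133).
alpha: start 97 <= 146? ✓; end 150 >= 93? ✓; end 150 <= 133? ✗ → no.
delta: start 10 <= 146? ✓; end 54 >= 93? ✗; end 54 <= 133? ✓ → no.
eta: start 70 <= 146? ✓; end 80 >= 93? ✗; end 80 <= 133? ✓ → no.
gamma: start 46 <= 146? ✓; end 101 >= 93? ✓; end 101 <= 133? ✓ → yes.
kappa: start 95 <= 146? ✓; end 107 >= 93? ✓; end 107 <= 133? ✓ → yes.
mu: start 22 <= 146? ✓; end 67 >= 93? ✗; end 67 <= 133? ✓ → no.
theta: start 43 <= 146? ✓; end 109 >= 93? ✓; end 109 <= 133? ✓ → yes.
zeta: start 52 <= 146? ✓; end 104 >= 93? ✓; end 104 <= 133? ✓ → yes.
Result: gamma, kappa, theta, zeta.

gamma, kappa, theta, zeta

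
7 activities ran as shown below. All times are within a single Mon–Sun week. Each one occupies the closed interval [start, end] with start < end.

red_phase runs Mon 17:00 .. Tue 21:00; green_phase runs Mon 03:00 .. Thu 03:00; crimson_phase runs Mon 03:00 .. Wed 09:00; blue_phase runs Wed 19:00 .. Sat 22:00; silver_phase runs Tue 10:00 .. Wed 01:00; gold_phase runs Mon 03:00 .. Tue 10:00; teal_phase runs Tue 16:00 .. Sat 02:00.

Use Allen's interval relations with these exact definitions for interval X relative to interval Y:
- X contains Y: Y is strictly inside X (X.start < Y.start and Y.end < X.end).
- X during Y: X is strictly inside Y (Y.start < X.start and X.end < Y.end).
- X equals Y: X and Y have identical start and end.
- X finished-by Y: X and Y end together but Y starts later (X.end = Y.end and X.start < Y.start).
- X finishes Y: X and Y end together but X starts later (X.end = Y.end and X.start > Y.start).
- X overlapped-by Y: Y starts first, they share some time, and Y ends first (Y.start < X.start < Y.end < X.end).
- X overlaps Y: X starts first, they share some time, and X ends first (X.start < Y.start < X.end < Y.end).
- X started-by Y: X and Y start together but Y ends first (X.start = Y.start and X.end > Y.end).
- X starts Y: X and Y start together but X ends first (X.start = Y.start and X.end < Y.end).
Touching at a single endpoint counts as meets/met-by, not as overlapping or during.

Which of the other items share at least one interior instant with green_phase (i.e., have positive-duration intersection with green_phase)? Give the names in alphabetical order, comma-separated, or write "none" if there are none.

blue_phase, crimson_phase, gold_phase, red_phase, silver_phase, teal_phase

Target green_phase = [Mon 03:00, Thu 03:00].
blue_phase [Wed 19:00, Sat 22:00] → overlapped-by → yes.
crimson_phase [Mon 03:00, Wed 09:00] → starts → yes.
gold_phase [Mon 03:00, Tue 10:00] → starts → yes.
red_phase [Mon 17:00, Tue 21:00] → during → yes.
silver_phase [Tue 10:00, Wed 01:00] → during → yes.
teal_phase [Tue 16:00, Sat 02:00] → overlapped-by → yes.
Result: blue_phase, crimson_phase, gold_phase, red_phase, silver_phase, teal_phase.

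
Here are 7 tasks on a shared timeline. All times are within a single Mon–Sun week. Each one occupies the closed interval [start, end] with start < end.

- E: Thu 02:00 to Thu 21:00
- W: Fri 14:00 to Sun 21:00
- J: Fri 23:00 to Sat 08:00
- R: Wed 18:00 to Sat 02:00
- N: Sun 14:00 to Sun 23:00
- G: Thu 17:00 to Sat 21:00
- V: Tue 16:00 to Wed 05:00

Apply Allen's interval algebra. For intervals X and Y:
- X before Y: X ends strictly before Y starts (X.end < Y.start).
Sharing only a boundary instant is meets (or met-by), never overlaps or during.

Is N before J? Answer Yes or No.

N = [Sun 14:00, Sun 23:00], J = [Fri 23:00, Sat 08:00].
Actual relation of N to J: after.
Asked whether 'before' holds → No.

No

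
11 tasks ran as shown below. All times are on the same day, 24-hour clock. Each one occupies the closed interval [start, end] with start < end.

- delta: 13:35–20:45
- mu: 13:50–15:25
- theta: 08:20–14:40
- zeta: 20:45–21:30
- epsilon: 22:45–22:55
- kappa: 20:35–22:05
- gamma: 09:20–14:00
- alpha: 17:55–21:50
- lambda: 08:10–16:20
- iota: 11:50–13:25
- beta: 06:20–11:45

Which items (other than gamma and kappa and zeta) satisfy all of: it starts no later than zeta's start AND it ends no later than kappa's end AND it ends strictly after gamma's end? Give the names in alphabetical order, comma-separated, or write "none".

alpha, delta, lambda, mu, theta

Conditions: its start is no later than zeta's start (X.start <= 20:45) AND its end is no later than kappa's end (X.end <= 22:05) AND its end is strictly after gamma's end (X.end > 14:00).
alpha: start 17:55 <= 20:45? ✓; end 21:50 <= 22:05? ✓; end 21:50 > 14:00? ✓ → yes.
beta: start 06:20 <= 20:45? ✓; end 11:45 <= 22:05? ✓; end 11:45 > 14:00? ✗ → no.
delta: start 13:35 <= 20:45? ✓; end 20:45 <= 22:05? ✓; end 20:45 > 14:00? ✓ → yes.
epsilon: start 22:45 <= 20:45? ✗; end 22:55 <= 22:05? ✗; end 22:55 > 14:00? ✓ → no.
iota: start 11:50 <= 20:45? ✓; end 13:25 <= 22:05? ✓; end 13:25 > 14:00? ✗ → no.
lambda: start 08:10 <= 20:45? ✓; end 16:20 <= 22:05? ✓; end 16:20 > 14:00? ✓ → yes.
mu: start 13:50 <= 20:45? ✓; end 15:25 <= 22:05? ✓; end 15:25 > 14:00? ✓ → yes.
theta: start 08:20 <= 20:45? ✓; end 14:40 <= 22:05? ✓; end 14:40 > 14:00? ✓ → yes.
Result: alpha, delta, lambda, mu, theta.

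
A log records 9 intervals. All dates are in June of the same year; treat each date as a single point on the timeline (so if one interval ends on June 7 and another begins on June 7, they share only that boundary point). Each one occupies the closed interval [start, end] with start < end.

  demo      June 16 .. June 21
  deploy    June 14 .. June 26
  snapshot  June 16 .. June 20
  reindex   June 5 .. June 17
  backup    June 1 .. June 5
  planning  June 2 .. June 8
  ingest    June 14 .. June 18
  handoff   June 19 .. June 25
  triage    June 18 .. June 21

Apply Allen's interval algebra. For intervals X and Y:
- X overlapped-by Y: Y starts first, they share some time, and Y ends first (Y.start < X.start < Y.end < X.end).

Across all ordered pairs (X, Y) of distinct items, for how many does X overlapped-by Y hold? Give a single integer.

12

Checking all 72 ordered pairs for relation 'overlapped-by'; matching pairs in alphabetical order:
(demo, ingest): demo overlapped-by ingest ✓
(demo, reindex): demo overlapped-by reindex ✓
(deploy, reindex): deploy overlapped-by reindex ✓
(handoff, demo): handoff overlapped-by demo ✓
(handoff, snapshot): handoff overlapped-by snapshot ✓
(handoff, triage): handoff overlapped-by triage ✓
(ingest, reindex): ingest overlapped-by reindex ✓
(planning, backup): planning overlapped-by backup ✓
(reindex, planning): reindex overlapped-by planning ✓
(snapshot, ingest): snapshot overlapped-by ingest ✓
(snapshot, reindex): snapshot overlapped-by reindex ✓
(triage, snapshot): triage overlapped-by snapshot ✓
Count: 12.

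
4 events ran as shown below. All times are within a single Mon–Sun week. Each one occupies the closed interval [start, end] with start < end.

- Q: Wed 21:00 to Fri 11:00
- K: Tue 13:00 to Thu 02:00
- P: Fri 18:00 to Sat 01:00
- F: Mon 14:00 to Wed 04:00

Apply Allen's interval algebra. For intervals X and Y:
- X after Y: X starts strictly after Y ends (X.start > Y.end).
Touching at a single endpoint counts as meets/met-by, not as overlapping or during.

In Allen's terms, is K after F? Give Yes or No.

No

K = [Tue 13:00, Thu 02:00], F = [Mon 14:00, Wed 04:00].
Actual relation of K to F: overlapped-by.
Asked whether 'after' holds → No.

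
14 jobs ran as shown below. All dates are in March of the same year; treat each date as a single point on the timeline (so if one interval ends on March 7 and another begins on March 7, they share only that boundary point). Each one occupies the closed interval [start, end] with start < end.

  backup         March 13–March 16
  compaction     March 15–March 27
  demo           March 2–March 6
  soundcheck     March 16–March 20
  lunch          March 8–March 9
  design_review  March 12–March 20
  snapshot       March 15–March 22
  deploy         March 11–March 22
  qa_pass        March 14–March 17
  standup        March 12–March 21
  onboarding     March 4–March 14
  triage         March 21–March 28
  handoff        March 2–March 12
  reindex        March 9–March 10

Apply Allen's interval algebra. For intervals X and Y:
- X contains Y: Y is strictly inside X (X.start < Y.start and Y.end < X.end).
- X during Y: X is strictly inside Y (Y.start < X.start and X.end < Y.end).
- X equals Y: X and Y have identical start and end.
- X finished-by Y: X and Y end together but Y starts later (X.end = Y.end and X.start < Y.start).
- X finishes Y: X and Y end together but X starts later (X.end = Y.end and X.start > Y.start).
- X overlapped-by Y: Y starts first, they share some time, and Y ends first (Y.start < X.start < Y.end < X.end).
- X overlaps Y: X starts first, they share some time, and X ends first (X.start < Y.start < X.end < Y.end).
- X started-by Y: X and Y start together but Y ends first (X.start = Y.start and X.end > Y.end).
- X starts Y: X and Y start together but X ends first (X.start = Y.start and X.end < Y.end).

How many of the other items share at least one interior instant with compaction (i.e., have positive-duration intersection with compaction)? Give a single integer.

8

Target compaction = [March 15, March 27].
backup [March 13, March 16] → overlaps → counts.
demo [March 2, March 6] → before → no.
deploy [March 11, March 22] → overlaps → counts.
design_review [March 12, March 20] → overlaps → counts.
handoff [March 2, March 12] → before → no.
lunch [March 8, March 9] → before → no.
onboarding [March 4, March 14] → before → no.
qa_pass [March 14, March 17] → overlaps → counts.
reindex [March 9, March 10] → before → no.
snapshot [March 15, March 22] → starts → counts.
soundcheck [March 16, March 20] → during → counts.
standup [March 12, March 21] → overlaps → counts.
triage [March 21, March 28] → overlapped-by → counts.
Total: 8.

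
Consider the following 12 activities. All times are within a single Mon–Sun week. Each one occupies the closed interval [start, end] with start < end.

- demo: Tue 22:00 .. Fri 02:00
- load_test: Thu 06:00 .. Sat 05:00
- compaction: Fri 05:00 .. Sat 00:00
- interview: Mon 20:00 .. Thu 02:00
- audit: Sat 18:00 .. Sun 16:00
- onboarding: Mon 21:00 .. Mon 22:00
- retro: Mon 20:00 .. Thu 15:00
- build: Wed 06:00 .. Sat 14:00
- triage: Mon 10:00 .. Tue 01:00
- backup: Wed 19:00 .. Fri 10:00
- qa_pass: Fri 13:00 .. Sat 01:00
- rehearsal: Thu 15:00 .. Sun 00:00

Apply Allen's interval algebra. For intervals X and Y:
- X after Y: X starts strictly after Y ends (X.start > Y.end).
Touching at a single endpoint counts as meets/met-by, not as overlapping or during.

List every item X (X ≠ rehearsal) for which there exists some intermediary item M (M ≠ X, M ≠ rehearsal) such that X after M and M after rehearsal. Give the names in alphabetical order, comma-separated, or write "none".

none

Target rehearsal = [Thu 15:00, Sun 00:00].
Intermediaries M with M after rehearsal: none.
Union: none.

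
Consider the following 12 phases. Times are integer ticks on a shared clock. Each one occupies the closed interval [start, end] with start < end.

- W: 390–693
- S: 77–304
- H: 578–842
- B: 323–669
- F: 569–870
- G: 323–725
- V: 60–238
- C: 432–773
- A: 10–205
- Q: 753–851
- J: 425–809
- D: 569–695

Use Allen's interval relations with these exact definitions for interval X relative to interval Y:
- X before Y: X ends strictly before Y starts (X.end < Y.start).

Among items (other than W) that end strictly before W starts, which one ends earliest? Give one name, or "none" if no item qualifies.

Target W = [390, 693].
A [10, 205] → before → candidate.
B [323, 669] → overlaps → excluded.
C [432, 773] → overlapped-by → excluded.
D [569, 695] → overlapped-by → excluded.
F [569, 870] → overlapped-by → excluded.
G [323, 725] → contains → excluded.
H [578, 842] → overlapped-by → excluded.
J [425, 809] → overlapped-by → excluded.
Q [753, 851] → after → excluded.
S [77, 304] → before → candidate.
V [60, 238] → before → candidate.
Among candidates, earliest end is 205 → A.

A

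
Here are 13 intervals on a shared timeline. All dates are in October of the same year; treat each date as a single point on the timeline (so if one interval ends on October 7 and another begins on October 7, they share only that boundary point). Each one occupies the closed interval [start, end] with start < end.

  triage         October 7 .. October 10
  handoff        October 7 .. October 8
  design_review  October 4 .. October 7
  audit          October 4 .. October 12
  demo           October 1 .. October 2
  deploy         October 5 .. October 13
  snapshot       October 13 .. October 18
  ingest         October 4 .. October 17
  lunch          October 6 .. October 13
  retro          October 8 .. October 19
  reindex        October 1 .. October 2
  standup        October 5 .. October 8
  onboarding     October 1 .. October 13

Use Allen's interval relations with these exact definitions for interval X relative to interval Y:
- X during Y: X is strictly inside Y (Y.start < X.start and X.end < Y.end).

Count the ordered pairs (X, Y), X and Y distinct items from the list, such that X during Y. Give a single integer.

Checking all 156 ordered pairs for relation 'during'; matching pairs in alphabetical order:
(audit, onboarding): audit during onboarding ✓
(deploy, ingest): deploy during ingest ✓
(design_review, onboarding): design_review during onboarding ✓
(handoff, audit): handoff during audit ✓
(handoff, deploy): handoff during deploy ✓
(handoff, ingest): handoff during ingest ✓
(handoff, lunch): handoff during lunch ✓
(handoff, onboarding): handoff during onboarding ✓
(lunch, ingest): lunch during ingest ✓
(snapshot, retro): snapshot during retro ✓
(standup, audit): standup during audit ✓
(standup, ingest): standup during ingest ✓
(standup, onboarding): standup during onboarding ✓
(triage, audit): triage during audit ✓
(triage, deploy): triage during deploy ✓
(triage, ingest): triage during ingest ✓
(triage, lunch): triage during lunch ✓
(triage, onboarding): triage during onboarding ✓
Count: 18.

18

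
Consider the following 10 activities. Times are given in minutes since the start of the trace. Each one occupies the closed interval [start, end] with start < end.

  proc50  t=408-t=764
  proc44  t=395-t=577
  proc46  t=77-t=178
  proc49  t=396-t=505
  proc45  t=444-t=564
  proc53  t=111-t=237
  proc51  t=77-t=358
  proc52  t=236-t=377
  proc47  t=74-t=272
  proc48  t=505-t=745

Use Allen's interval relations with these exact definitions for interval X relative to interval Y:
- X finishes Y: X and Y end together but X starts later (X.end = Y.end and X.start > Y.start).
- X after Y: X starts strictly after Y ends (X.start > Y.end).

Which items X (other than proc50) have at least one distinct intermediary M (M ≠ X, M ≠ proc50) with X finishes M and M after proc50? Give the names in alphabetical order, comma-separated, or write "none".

none

Target proc50 = [t=408, t=764].
Intermediaries M with M after proc50: none.
Union: none.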